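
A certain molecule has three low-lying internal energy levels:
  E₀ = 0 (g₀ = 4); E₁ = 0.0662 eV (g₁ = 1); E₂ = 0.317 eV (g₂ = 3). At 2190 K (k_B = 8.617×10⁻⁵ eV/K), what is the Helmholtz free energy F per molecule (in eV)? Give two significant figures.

k_BT = 8.617×10⁻⁵ × 2190 K = 0.1887 eV.
Eᵢ/kT = 0, 0.3508, 1.680.
Z = Σ gᵢe^(−Eᵢ/kT) = 4·e^(−0) + 1·e^(−0.3508) + 3·e^(−1.680) = 4.000 + 0.7041 + 0.5591 = 5.263.
F = −kT ln Z = −0.1887 × ln(5.263) = −0.1887 × 1.661 = -0.31 eV.

-0.31 eV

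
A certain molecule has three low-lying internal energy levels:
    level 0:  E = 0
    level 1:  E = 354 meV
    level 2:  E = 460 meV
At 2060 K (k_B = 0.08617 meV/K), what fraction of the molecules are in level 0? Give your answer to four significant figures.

k_BT = 0.08617 × 2060 K = 177.510 meV.
Eᵢ/kT = 0, 1.99425, 2.59140.
Z = Σ e^(−Eᵢ/kT) = e^(−0) + e^(−1.99425) + e^(−2.59140) = 1.00000 + 0.136116 + 0.0749151 = 1.21103.
P₀ = e^(−E₀/kT) / Z = 1.00000/1.21103 = 0.8257.

0.8257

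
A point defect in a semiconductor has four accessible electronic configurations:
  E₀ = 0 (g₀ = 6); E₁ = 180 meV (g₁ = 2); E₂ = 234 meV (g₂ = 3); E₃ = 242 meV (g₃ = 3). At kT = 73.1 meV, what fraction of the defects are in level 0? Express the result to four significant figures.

Eᵢ/kT = 0, 2.46238, 3.20109, 3.31053.
Z = Σ gᵢe^(−Eᵢ/kT) = 6·e^(−0) + 2·e^(−2.46238) + 3·e^(−3.20109) + 3·e^(−3.31053) = 6.00000 + 0.170464 + 0.122153 + 0.109490 = 6.40211.
P₀ = g₀ e^(−E₀/kT) / Z = 6.00000/6.40211 = 0.9372.

0.9372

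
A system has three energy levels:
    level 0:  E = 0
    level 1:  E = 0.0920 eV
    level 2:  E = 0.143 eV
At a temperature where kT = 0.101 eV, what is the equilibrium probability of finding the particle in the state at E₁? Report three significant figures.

0.244

Eᵢ/kT = 0, 0.91089, 1.4158.
Z = Σ e^(−Eᵢ/kT) = e^(−0) + e^(−0.91089) + e^(−1.4158) = 1.0000 + 0.40217 + 0.24273 = 1.6449.
P₁ = e^(−E₁/kT) / Z = 0.40217/1.6449 = 0.244.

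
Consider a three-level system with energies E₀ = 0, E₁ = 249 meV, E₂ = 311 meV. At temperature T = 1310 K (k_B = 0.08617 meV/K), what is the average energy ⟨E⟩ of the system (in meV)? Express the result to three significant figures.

40.2 meV

k_BT = 0.08617 × 1310 K = 112.88 meV.
Eᵢ/kT = 0, 2.2059, 2.7551.
Z = Σ e^(−Eᵢ/kT) = e^(−0) + e^(−2.2059) + e^(−2.7551) = 1.0000 + 0.11015 + 0.063603 = 1.1738.
⟨E⟩ = Σ Eᵢ e^(−Eᵢ/kT) / Z = (0·1.0000 + 249·0.11015 + 311·0.063603) / 1.1738 = 40.2 meV.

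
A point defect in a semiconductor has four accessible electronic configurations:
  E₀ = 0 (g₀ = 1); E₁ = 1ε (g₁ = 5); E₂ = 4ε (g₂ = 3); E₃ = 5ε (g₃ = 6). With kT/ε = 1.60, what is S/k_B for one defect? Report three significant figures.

Eᵢ/kT = 0, 0.62500, 2.5000, 3.1250.
Z = Σ gᵢe^(−Eᵢ/kT) = 1·e^(−0) + 5·e^(−0.62500) + 3·e^(−2.5000) + 6·e^(−3.1250) = 1.0000 + 2.6763 + 0.24625 + 0.26362 = 4.1862.
⟨E⟩ = Σ EᵢPᵢ = 1.1895 ε.
S/k_B = ln Z + ⟨E⟩/kT = ln(4.1862) + 1.1895/1.60 = 1.4318 + 0.74344 = 2.18.

2.18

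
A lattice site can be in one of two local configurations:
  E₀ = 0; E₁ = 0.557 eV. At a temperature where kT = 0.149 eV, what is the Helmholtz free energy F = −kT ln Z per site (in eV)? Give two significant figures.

Eᵢ/kT = 0, 3.738.
Z = Σ e^(−Eᵢ/kT) = e^(−0) + e^(−3.738) = 1.000 + 0.02380 = 1.024.
F = −kT ln Z = −0.149 × ln(1.024) = −0.149 × 0.02372 = -0.0035 eV.

-0.0035 eV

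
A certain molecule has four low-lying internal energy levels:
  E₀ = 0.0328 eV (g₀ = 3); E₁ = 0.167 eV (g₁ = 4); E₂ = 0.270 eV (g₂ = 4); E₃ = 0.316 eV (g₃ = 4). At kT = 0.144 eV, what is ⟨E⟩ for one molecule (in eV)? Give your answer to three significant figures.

Eᵢ/kT = 0.22778, 1.1597, 1.8750, 2.1944.
Z = Σ gᵢe^(−Eᵢ/kT) = 3·e^(−0.22778) + 4·e^(−1.1597) + 4·e^(−1.8750) + 4·e^(−2.1944) = 2.3889 + 1.2543 + 0.61342 + 0.44570 = 4.7023.
⟨E⟩ = Σ Eᵢ gᵢe^(−Eᵢ/kT) / Z = (0.0328·2.3889 + 0.167·1.2543 + 0.270·0.61342 + 0.316·0.44570) / 4.7023 = 0.126 eV.

0.126 eV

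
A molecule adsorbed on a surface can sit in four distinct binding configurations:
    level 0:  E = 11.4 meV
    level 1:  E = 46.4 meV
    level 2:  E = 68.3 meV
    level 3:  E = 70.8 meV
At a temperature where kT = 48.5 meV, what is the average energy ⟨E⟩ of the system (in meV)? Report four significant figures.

Eᵢ/kT = 0.235052, 0.956701, 1.40825, 1.45979.
Z = Σ e^(−Eᵢ/kT) = e^(−0.235052) + e^(−0.956701) + e^(−1.40825) + e^(−1.45979) = 0.790530 + 0.384158 + 0.244571 + 0.232285 = 1.65154.
⟨E⟩ = Σ Eᵢ e^(−Eᵢ/kT) / Z = (11.4·0.790530 + 46.4·0.384158 + 68.3·0.244571 + 70.8·0.232285) / 1.65154 = 36.32 meV.

36.32 meV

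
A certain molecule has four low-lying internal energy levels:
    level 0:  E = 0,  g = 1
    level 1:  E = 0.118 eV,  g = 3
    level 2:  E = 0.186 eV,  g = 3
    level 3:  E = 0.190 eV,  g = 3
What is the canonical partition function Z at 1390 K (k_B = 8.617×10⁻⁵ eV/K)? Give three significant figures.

Z = 3.37

k_BT = 8.617×10⁻⁵ × 1390 K = 0.11978 eV.
Eᵢ/kT = 0, 0.98514, 1.5528, 1.5862.
Z = Σ gᵢe^(−Eᵢ/kT) = 1·e^(−0) + 3·e^(−0.98514) + 3·e^(−1.5528) + 3·e^(−1.5862) = 1.0000 + 1.1202 + 0.63496 + 0.61411 = 3.3693.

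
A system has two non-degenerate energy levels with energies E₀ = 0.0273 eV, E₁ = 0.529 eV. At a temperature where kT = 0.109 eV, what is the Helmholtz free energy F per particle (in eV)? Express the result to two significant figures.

0.026 eV

Eᵢ/kT = 0.2505, 4.853.
Z = Σ e^(−Eᵢ/kT) = e^(−0.2505) + e^(−4.853) = 0.7784 + 0.007805 = 0.7862.
F = −kT ln Z = −0.109 × ln(0.7862) = −0.109 × -0.2405 = 0.026 eV.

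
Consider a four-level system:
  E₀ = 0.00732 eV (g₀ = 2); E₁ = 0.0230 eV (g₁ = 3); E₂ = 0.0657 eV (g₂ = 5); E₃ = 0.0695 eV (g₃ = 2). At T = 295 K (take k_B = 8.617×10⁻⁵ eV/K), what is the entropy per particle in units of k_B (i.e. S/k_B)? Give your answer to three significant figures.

2.06

k_BT = 8.617×10⁻⁵ × 295 K = 0.025420 eV.
Eᵢ/kT = 0.28796, 0.90480, 2.5846, 2.7341.
Z = Σ gᵢe^(−Eᵢ/kT) = 2·e^(−0.28796) + 3·e^(−0.90480) + 5·e^(−2.5846) + 2·e^(−2.7341) = 1.4996 + 1.2139 + 0.37713 + 0.12990 = 3.2205.
⟨E⟩ = Σ EᵢPᵢ = 0.022575 eV.
S/k_B = ln Z + ⟨E⟩/kT = ln(3.2205) + 0.022575/0.025420 = 1.1695 + 0.88808 = 2.06.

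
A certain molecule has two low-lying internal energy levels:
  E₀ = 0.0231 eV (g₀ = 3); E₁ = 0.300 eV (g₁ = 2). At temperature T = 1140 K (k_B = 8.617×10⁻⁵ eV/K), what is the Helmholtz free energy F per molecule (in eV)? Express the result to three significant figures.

k_BT = 8.617×10⁻⁵ × 1140 K = 0.098234 eV.
Eᵢ/kT = 0.23515, 3.0539.
Z = Σ gᵢe^(−Eᵢ/kT) = 3·e^(−0.23515) + 2·e^(−3.0539) = 2.3714 + 0.094349 = 2.4657.
F = −kT ln Z = −0.098234 × ln(2.4657) = −0.098234 × 0.90248 = -0.0887 eV.

-0.0887 eV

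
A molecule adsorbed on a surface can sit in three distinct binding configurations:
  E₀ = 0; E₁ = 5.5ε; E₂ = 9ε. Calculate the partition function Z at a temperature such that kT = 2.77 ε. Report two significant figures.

Z = 1.2

Eᵢ/kT = 0, 1.986, 3.249.
Z = Σ e^(−Eᵢ/kT) = e^(−0) + e^(−1.986) + e^(−3.249) = 1.000 + 0.1372 + 0.03881 = 1.176.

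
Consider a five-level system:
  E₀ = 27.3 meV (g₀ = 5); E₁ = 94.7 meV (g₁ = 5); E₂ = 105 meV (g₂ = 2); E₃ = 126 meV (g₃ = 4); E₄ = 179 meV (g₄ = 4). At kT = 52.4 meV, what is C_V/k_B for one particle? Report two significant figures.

0.65

Eᵢ/kT = 0.5210, 1.807, 2.004, 2.405, 3.416.
Z = Σ gᵢe^(−Eᵢ/kT) = 5·e^(−0.5210) + 5·e^(−1.807) + 2·e^(−2.004) + 4·e^(−2.405) + 4·e^(−3.416) = 2.970 + 0.8207 + 0.2696 + 0.3611 + 0.1314 = 4.553.
⟨E⟩ = 56.25 meV, ⟨E²⟩ = 4939 meV².
C_V/k_B = (⟨E²⟩ − ⟨E⟩²)/(kT)² = (4939 − 3164)/2746 = 0.65.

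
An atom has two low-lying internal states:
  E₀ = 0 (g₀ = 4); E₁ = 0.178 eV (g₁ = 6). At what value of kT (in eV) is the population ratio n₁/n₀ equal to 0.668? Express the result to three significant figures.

n₁/n₀ = (g₁/g₀) exp[−(E₁−E₀)/kT] = 0.668.
⇒ (E₁−E₀)/kT = ln((6/4)/0.668) = ln(2.2455) = 0.80893.
kT = 0.178 eV / 0.80893 = 0.220 eV.

0.220 eV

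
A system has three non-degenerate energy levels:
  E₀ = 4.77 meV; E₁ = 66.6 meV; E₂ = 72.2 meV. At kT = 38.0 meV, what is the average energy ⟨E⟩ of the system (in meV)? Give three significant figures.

22.0 meV

Eᵢ/kT = 0.12553, 1.7526, 1.9000.
Z = Σ e^(−Eᵢ/kT) = e^(−0.12553) + e^(−1.7526) + e^(−1.9000) = 0.88203 + 0.17332 + 0.14957 = 1.2049.
⟨E⟩ = Σ Eᵢ e^(−Eᵢ/kT) / Z = (4.77·0.88203 + 66.6·0.17332 + 72.2·0.14957) / 1.2049 = 22.0 meV.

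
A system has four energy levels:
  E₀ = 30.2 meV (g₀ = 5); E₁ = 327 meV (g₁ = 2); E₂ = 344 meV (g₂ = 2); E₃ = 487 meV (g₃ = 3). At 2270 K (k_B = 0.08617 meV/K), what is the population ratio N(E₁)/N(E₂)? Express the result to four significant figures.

k_BT = 0.08617 × 2270 K = 195.606 meV.
n₁/n₂ = (g₁/g₂) exp[−(E₁−E₂)/kT] = (2/2) × exp(−(-17 meV)/(195.606 meV)) = (2/2) × exp(0.0869094) = 1.091.

1.091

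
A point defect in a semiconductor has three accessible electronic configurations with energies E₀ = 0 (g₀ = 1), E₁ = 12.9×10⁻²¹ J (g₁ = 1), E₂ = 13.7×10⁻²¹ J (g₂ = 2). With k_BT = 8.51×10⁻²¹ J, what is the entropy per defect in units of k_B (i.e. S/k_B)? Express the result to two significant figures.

Eᵢ/kT = 0, 1.516, 1.610.
Z = Σ gᵢe^(−Eᵢ/kT) = 1·e^(−0) + 1·e^(−1.516) + 2·e^(−1.610) = 1.000 + 0.2196 + 0.3998 = 1.619.
⟨E⟩ = Σ EᵢPᵢ = 5.133 ×10⁻²¹ J.
S/k_B = ln Z + ⟨E⟩/kT = ln(1.619) + 5.133/8.51 = 0.4818 + 0.6032 = 1.1.

1.1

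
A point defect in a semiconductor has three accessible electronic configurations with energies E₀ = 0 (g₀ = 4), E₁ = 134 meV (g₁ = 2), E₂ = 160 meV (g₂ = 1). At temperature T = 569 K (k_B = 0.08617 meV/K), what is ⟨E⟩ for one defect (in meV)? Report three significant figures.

k_BT = 0.08617 × 569 K = 49.031 meV.
Eᵢ/kT = 0, 2.7330, 3.2632.
Z = Σ gᵢe^(−Eᵢ/kT) = 4·e^(−0) + 2·e^(−2.7330) + 1·e^(−3.2632) = 4.0000 + 0.13005 + 0.038266 = 4.1683.
⟨E⟩ = Σ Eᵢ gᵢe^(−Eᵢ/kT) / Z = (0·4.0000 + 134·0.13005 + 160·0.038266) / 4.1683 = 5.65 meV.

5.65 meV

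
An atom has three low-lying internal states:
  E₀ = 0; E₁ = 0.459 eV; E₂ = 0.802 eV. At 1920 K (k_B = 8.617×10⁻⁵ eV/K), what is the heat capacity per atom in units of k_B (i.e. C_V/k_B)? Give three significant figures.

k_BT = 8.617×10⁻⁵ × 1920 K = 0.16545 eV.
Eᵢ/kT = 0, 2.7743, 4.8474.
Z = Σ e^(−Eᵢ/kT) = e^(−0) + e^(−2.7743) + e^(−4.8474) = 1.0000 + 0.062393 + 0.0078488 = 1.0702.
⟨E⟩ = 0.032642 eV, ⟨E²⟩ = 0.017000 eV².
C_V/k_B = (⟨E²⟩ − ⟨E⟩²)/(kT)² = (0.017000 − 0.0010655)/0.027374 = 0.582.

0.582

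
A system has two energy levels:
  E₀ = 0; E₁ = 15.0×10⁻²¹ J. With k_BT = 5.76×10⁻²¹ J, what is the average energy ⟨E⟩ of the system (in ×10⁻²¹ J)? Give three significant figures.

1.03 ×10⁻²¹ J

Eᵢ/kT = 0, 2.6042.
Z = Σ e^(−Eᵢ/kT) = e^(−0) + e^(−2.6042) = 1.0000 + 0.073962 = 1.0740.
⟨E⟩ = Σ Eᵢ e^(−Eᵢ/kT) / Z = (0·1.0000 + 15.0·0.073962) / 1.0740 = 1.03 ×10⁻²¹ J.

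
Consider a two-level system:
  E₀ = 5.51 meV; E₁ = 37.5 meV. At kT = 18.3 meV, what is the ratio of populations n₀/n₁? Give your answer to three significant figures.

n₀/n₁ = exp[−(E₀−E₁)/kT] = exp(−(-31.99 meV)/(18.3 meV)) = exp(1.7481) = 5.74.

5.74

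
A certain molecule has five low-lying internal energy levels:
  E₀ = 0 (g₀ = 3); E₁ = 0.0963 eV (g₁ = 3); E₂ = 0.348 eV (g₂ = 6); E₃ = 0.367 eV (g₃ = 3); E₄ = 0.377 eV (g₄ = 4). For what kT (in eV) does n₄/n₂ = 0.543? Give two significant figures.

n₄/n₂ = (g₄/g₂) exp[−(E₄−E₂)/kT] = 0.543.
⇒ (E₄−E₂)/kT = ln((4/6)/0.543) = ln(1.228) = 0.2054.
kT = 0.029 eV / 0.2054 = 0.14 eV.

0.14 eV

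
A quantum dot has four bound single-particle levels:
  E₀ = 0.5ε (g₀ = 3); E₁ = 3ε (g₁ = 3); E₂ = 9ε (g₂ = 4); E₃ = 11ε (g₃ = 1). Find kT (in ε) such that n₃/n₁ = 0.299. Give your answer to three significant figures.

73.6 ε

n₃/n₁ = (g₃/g₁) exp[−(E₃−E₁)/kT] = 0.299.
⇒ (E₃−E₁)/kT = ln((1/3)/0.299) = ln(1.1148) = 0.10868.
kT = 8ε / 0.10868 = 73.6 ε.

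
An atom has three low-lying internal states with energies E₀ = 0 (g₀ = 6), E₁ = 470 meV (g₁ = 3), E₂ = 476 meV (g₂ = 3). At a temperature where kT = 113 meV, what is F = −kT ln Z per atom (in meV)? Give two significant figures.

-200 meV

Eᵢ/kT = 0, 4.159, 4.212.
Z = Σ gᵢe^(−Eᵢ/kT) = 6·e^(−0) + 3·e^(−4.159) + 3·e^(−4.212) = 6.000 + 0.04687 + 0.04445 = 6.091.
F = −kT ln Z = −113 × ln(6.091) = −113 × 1.807 = -200 meV.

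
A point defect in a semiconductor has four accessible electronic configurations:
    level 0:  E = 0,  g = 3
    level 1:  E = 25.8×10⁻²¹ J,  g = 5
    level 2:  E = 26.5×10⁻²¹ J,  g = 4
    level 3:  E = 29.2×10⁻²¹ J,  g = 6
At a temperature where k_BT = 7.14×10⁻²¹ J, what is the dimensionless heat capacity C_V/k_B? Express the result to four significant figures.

1.293

Eᵢ/kT = 0, 3.61345, 3.71148, 4.08964.
Z = Σ gᵢe^(−Eᵢ/kT) = 3·e^(−0) + 5·e^(−3.61345) + 4·e^(−3.71148) + 6·e^(−4.08964) = 3.00000 + 0.134793 + 0.0977653 + 0.100472 = 3.33303.
⟨E⟩ = 2.70091, ⟨E²⟩ = 73.2204.
C_V/k_B = (⟨E²⟩ − ⟨E⟩²)/(kT)² = (73.2204 − 7.29491)/50.9796 = 1.293.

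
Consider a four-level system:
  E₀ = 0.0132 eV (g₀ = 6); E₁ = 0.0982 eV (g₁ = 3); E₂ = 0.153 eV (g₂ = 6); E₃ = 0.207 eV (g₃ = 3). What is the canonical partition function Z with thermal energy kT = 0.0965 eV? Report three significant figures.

Eᵢ/kT = 0.13679, 1.0176, 1.5855, 2.1451.
Z = Σ gᵢe^(−Eᵢ/kT) = 6·e^(−0.13679) + 3·e^(−1.0176) + 6·e^(−1.5855) + 3·e^(−2.1451) = 5.2329 + 1.0844 + 1.2291 + 0.35117 = 7.8976.

Z = 7.90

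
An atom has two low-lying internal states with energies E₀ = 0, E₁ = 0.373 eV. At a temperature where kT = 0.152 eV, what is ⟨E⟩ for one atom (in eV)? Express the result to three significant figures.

Eᵢ/kT = 0, 2.4539.
Z = Σ e^(−Eᵢ/kT) = e^(−0) + e^(−2.4539) = 1.0000 + 0.085958 = 1.0860.
⟨E⟩ = Σ Eᵢ e^(−Eᵢ/kT) / Z = (0·1.0000 + 0.373·0.085958) / 1.0860 = 0.0295 eV.

0.0295 eV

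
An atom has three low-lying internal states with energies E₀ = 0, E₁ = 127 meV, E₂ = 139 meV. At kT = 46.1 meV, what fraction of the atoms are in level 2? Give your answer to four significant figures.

0.04407

Eᵢ/kT = 0, 2.75488, 3.01518.
Z = Σ e^(−Eᵢ/kT) = e^(−0) + e^(−2.75488) + e^(−3.01518) = 1.00000 + 0.0636167 + 0.0490370 = 1.11265.
P₂ = e^(−E₂/kT) / Z = 0.0490370/1.11265 = 0.04407.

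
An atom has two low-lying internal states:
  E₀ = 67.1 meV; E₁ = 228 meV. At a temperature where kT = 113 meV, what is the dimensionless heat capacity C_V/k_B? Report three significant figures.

Eᵢ/kT = 0.59381, 2.0177.
Z = Σ e^(−Eᵢ/kT) = e^(−0.59381) + e^(−2.0177) = 0.55222 + 0.13296 = 0.68518.
⟨E⟩ = 98.323 meV, ⟨E²⟩ = 13716 meV².
C_V/k_B = (⟨E²⟩ − ⟨E⟩²)/(kT)² = (13716 − 9667.4)/12769 = 0.317.

0.317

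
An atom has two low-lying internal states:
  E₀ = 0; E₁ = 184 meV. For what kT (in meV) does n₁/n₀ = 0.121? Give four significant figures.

87.12 meV

n₁/n₀ = exp[−(E₁−E₀)/kT] = 0.121.
⇒ (E₁−E₀)/kT = ln(1/0.121) = ln(8.26446) = 2.11196.
kT = 184 meV / 2.11196 = 87.12 meV.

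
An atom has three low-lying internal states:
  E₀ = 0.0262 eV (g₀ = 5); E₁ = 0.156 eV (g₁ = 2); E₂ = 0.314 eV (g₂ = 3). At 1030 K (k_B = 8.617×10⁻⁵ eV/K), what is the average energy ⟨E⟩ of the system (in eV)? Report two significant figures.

k_BT = 8.617×10⁻⁵ × 1030 K = 0.08876 eV.
Eᵢ/kT = 0.2952, 1.758, 3.538.
Z = Σ gᵢe^(−Eᵢ/kT) = 5·e^(−0.2952) + 2·e^(−1.758) + 3·e^(−3.538) = 3.722 + 0.3448 + 0.08721 = 4.154.
⟨E⟩ = Σ Eᵢ gᵢe^(−Eᵢ/kT) / Z = (0.0262·3.722 + 0.156·0.3448 + 0.314·0.08721) / 4.154 = 0.043 eV.

0.043 eV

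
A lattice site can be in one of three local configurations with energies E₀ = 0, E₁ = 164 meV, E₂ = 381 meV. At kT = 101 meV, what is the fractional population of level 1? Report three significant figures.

Eᵢ/kT = 0, 1.6238, 3.7723.
Z = Σ e^(−Eᵢ/kT) = e^(−0) + e^(−1.6238) + e^(−3.7723) = 1.0000 + 0.19715 + 0.022999 = 1.2201.
P₁ = e^(−E₁/kT) / Z = 0.19715/1.2201 = 0.162.

0.162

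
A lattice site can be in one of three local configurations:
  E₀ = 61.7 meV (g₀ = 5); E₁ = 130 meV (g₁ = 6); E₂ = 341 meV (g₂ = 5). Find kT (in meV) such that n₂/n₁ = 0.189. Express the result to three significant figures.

n₂/n₁ = (g₂/g₁) exp[−(E₂−E₁)/kT] = 0.189.
⇒ (E₂−E₁)/kT = ln((5/6)/0.189) = ln(4.4092) = 1.4837.
kT = 211 meV / 1.4837 = 142 meV.

142 meV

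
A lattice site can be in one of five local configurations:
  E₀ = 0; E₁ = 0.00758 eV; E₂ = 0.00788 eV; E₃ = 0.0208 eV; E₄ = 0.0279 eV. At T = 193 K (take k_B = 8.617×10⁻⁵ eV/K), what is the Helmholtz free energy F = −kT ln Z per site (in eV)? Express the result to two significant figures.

-0.017 eV

k_BT = 8.617×10⁻⁵ × 193 K = 0.01663 eV.
Eᵢ/kT = 0, 0.4558, 0.4738, 1.251, 1.678.
Z = Σ e^(−Eᵢ/kT) = e^(−0) + e^(−0.4558) + e^(−0.4738) + e^(−1.251) + e^(−1.678) = 1.000 + 0.6339 + 0.6226 + 0.2862 + 0.1867 = 2.729.
F = −kT ln Z = −0.01663 × ln(2.729) = −0.01663 × 1.004 = -0.017 eV.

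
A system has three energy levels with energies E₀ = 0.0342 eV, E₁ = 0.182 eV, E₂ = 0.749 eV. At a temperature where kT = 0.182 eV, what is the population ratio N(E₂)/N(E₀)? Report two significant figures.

0.020

n₂/n₀ = exp[−(E₂−E₀)/kT] = exp(−(0.7148 eV)/(0.182 eV)) = exp(-3.927) = 0.020.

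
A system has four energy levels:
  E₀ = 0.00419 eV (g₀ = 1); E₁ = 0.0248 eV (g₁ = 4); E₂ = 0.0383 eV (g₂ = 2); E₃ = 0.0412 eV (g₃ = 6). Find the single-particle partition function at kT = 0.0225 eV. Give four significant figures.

Eᵢ/kT = 0.186222, 1.10222, 1.70222, 1.83111.
Z = Σ gᵢe^(−Eᵢ/kT) = 1·e^(−0.186222) + 4·e^(−1.10222) + 2·e^(−1.70222) + 6·e^(−1.83111) = 0.830089 + 1.32853 + 0.364557 + 0.961414 = 3.48459.

Z = 3.485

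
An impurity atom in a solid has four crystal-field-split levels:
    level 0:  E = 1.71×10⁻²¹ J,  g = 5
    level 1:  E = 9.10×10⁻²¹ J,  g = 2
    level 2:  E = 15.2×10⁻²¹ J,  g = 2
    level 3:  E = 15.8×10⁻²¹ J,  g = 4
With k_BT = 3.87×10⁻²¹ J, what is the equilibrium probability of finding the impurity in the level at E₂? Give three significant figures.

0.0112

Eᵢ/kT = 0.44186, 2.3514, 3.9276, 4.0827.
Z = Σ gᵢe^(−Eᵢ/kT) = 5·e^(−0.44186) + 2·e^(−2.3514) + 2·e^(−3.9276) + 4·e^(−4.0827) = 3.2142 + 0.19047 + 0.039382 + 0.067448 = 3.5115.
P₂ = g₂ e^(−E₂/kT) / Z = 0.039382/3.5115 = 0.0112.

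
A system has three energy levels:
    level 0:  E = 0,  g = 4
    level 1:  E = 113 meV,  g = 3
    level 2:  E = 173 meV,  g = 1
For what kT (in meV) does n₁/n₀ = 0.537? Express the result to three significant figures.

338 meV

n₁/n₀ = (g₁/g₀) exp[−(E₁−E₀)/kT] = 0.537.
⇒ (E₁−E₀)/kT = ln((3/4)/0.537) = ln(1.3966) = 0.33404.
kT = 113 meV / 0.33404 = 338 meV.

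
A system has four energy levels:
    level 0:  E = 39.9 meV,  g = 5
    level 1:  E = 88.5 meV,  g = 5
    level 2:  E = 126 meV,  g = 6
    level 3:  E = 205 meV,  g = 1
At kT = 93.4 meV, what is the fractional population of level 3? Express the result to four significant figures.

0.01622

Eᵢ/kT = 0.427195, 0.947537, 1.34904, 2.19486.
Z = Σ gᵢe^(−Eᵢ/kT) = 5·e^(−0.427195) + 5·e^(−0.947537) + 6·e^(−1.34904) + 1·e^(−2.19486) = 3.26168 + 1.93847 + 1.55694 + 0.111374 = 6.86846.
P₃ = g₃ e^(−E₃/kT) / Z = 0.111374/6.86846 = 0.01622.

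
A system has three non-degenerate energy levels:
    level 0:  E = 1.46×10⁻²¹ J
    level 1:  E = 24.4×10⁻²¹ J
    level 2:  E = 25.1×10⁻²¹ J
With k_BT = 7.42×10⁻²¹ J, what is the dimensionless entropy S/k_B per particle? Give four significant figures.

Eᵢ/kT = 0.196765, 3.28841, 3.38275.
Z = Σ e^(−Eᵢ/kT) = e^(−0.196765) + e^(−3.28841) + e^(−3.38275) = 0.821384 + 0.0373131 + 0.0339540 = 0.892651.
⟨E⟩ = Σ EᵢPᵢ = 3.31810 ×10⁻²¹ J.
S/k_B = ln Z + ⟨E⟩/kT = ln(0.892651) + 3.31810/7.42 = -0.113560 + 0.447183 = 0.3336.

0.3336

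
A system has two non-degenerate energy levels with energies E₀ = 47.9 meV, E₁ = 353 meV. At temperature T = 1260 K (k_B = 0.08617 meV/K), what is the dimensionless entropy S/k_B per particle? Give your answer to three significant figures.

k_BT = 0.08617 × 1260 K = 108.57 meV.
Eᵢ/kT = 0.44119, 3.2514.
Z = Σ e^(−Eᵢ/kT) = e^(−0.44119) + e^(−3.2514) = 0.64327 + 0.038720 = 0.68199.
⟨E⟩ = Σ EᵢPᵢ = 65.222 meV.
S/k_B = ln Z + ⟨E⟩/kT = ln(0.68199) + 65.222/108.57 = -0.38274 + 0.60074 = 0.218.

0.218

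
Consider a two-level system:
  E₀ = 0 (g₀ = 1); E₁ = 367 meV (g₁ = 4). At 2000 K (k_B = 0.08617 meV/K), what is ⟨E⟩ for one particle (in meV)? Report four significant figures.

118.3 meV

k_BT = 0.08617 × 2000 K = 172.340 meV.
Eᵢ/kT = 0, 2.12951.
Z = Σ gᵢe^(−Eᵢ/kT) = 1·e^(−0) + 4·e^(−2.12951) = 1.00000 + 0.475582 = 1.47558.
⟨E⟩ = Σ Eᵢ gᵢe^(−Eᵢ/kT) / Z = (0·1.00000 + 367·0.475582) / 1.47558 = 118.3 meV.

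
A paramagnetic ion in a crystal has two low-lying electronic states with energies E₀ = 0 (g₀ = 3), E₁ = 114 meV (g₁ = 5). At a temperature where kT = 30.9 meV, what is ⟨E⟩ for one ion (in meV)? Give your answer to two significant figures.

Eᵢ/kT = 0, 3.689.
Z = Σ gᵢe^(−Eᵢ/kT) = 3·e^(−0) + 5·e^(−3.689) = 3.000 + 0.1250 = 3.125.
⟨E⟩ = Σ Eᵢ gᵢe^(−Eᵢ/kT) / Z = (0·3.000 + 114·0.1250) / 3.125 = 4.6 meV.

4.6 meV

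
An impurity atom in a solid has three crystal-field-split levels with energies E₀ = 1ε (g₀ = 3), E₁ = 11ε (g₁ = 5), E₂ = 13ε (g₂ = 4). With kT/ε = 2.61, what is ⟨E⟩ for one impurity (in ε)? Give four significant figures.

1.498 ε

Eᵢ/kT = 0.383142, 4.21456, 4.98084.
Z = Σ gᵢe^(−Eᵢ/kT) = 3·e^(−0.383142) + 5·e^(−4.21456) + 4·e^(−4.98084) = 2.04515 + 0.0738941 + 0.0274732 = 2.14652.
⟨E⟩ = Σ Eᵢ gᵢe^(−Eᵢ/kT) / Z = (1·2.04515 + 11·0.0738941 + 13·0.0274732) / 2.14652 = 1.498 ε.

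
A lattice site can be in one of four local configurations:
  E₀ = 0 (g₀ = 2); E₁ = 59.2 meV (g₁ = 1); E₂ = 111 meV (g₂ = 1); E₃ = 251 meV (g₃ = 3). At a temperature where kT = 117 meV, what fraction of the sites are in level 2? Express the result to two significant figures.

0.12

Eᵢ/kT = 0, 0.5060, 0.9487, 2.145.
Z = Σ gᵢe^(−Eᵢ/kT) = 2·e^(−0) + 1·e^(−0.5060) + 1·e^(−0.9487) + 3·e^(−2.145) = 2.000 + 0.6029 + 0.3872 + 0.3512 = 3.341.
P₂ = g₂ e^(−E₂/kT) / Z = 0.3872/3.341 = 0.12.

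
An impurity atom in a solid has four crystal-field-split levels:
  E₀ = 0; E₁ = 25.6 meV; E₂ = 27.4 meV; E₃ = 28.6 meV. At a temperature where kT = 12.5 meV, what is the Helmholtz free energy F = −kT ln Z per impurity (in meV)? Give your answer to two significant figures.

-3.7 meV

Eᵢ/kT = 0, 2.048, 2.192, 2.288.
Z = Σ e^(−Eᵢ/kT) = e^(−0) + e^(−2.048) + e^(−2.192) + e^(−2.288) = 1.000 + 0.1290 + 0.1117 + 0.1015 = 1.342.
F = −kT ln Z = −12.5 × ln(1.342) = −12.5 × 0.2942 = -3.7 meV.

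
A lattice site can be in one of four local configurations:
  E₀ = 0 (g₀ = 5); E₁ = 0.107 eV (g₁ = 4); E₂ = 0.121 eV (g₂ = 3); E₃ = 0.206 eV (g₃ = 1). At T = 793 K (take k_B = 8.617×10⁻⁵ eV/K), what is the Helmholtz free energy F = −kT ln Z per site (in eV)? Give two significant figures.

-0.13 eV

k_BT = 8.617×10⁻⁵ × 793 K = 0.06833 eV.
Eᵢ/kT = 0, 1.566, 1.771, 3.015.
Z = Σ gᵢe^(−Eᵢ/kT) = 5·e^(−0) + 4·e^(−1.566) + 3·e^(−1.771) + 1·e^(−3.015) = 5.000 + 0.8355 + 0.5105 + 0.04905 = 6.395.
F = −kT ln Z = −0.06833 × ln(6.395) = −0.06833 × 1.856 = -0.13 eV.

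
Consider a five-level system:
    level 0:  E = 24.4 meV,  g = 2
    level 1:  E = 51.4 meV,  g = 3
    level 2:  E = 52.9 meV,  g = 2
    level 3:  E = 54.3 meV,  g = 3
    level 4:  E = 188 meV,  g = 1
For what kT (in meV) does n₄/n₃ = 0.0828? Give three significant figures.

n₄/n₃ = (g₄/g₃) exp[−(E₄−E₃)/kT] = 0.0828.
⇒ (E₄−E₃)/kT = ln((1/3)/0.0828) = ln(4.0258) = 1.3927.
kT = 133.7 meV / 1.3927 = 96.0 meV.

96.0 meV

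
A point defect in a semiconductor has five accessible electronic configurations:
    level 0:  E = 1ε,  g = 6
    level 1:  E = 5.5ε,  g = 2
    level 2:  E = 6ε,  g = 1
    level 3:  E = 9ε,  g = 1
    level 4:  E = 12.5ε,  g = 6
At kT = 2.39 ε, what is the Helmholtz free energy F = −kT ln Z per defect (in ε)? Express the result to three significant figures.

-3.48 ε

Eᵢ/kT = 0.41841, 2.3013, 2.5105, 3.7657, 5.2301.
Z = Σ gᵢe^(−Eᵢ/kT) = 6·e^(−0.41841) + 2·e^(−2.3013) + 1·e^(−2.5105) + 1·e^(−3.7657) + 6·e^(−5.2301) = 3.9486 + 0.20026 + 0.081228 + 0.023151 + 0.032118 = 4.2854.
F = −kT ln Z = −2.39 × ln(4.2854) = −2.39 × 1.4552 = -3.48 ε.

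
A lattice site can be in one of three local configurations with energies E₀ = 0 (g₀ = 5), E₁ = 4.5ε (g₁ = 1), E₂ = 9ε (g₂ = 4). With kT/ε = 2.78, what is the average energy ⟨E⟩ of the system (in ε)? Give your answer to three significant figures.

Eᵢ/kT = 0, 1.6187, 3.2374.
Z = Σ gᵢe^(−Eᵢ/kT) = 5·e^(−0) + 1·e^(−1.6187) + 4·e^(−3.2374) = 5.0000 + 0.19816 + 0.15706 = 5.3552.
⟨E⟩ = Σ Eᵢ gᵢe^(−Eᵢ/kT) / Z = (0·5.0000 + 4.5·0.19816 + 9·0.15706) / 5.3552 = 0.430 ε.

0.430 ε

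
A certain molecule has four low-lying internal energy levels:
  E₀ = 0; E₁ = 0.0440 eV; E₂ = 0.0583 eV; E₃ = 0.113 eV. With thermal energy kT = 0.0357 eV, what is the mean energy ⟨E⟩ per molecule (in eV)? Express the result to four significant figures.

Eᵢ/kT = 0, 1.23249, 1.63305, 3.16527.
Z = Σ e^(−Eᵢ/kT) = e^(−0) + e^(−1.23249) + e^(−1.63305) + e^(−3.16527) = 1.00000 + 0.291566 + 0.195333 + 0.0422027 = 1.52910.
⟨E⟩ = Σ Eᵢ e^(−Eᵢ/kT) / Z = (0·1.00000 + 0.0440·0.291566 + 0.0583·0.195333 + 0.113·0.0422027) / 1.52910 = 0.01896 eV.

0.01896 eV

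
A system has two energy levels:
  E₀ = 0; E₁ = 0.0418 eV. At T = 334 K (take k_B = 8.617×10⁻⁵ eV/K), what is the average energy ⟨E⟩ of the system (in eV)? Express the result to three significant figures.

0.00793 eV

k_BT = 8.617×10⁻⁵ × 334 K = 0.028781 eV.
Eᵢ/kT = 0, 1.4523.
Z = Σ e^(−Eᵢ/kT) = e^(−0) + e^(−1.4523) = 1.0000 + 0.23403 = 1.2340.
⟨E⟩ = Σ Eᵢ e^(−Eᵢ/kT) / Z = (0·1.0000 + 0.0418·0.23403) / 1.2340 = 0.00793 eV.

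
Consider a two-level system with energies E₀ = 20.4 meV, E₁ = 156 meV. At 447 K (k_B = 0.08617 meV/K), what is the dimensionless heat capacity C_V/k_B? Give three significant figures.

k_BT = 0.08617 × 447 K = 38.518 meV.
Eᵢ/kT = 0.52962, 4.0501.
Z = Σ e^(−Eᵢ/kT) = e^(−0.52962) + e^(−4.0501) = 0.58883 + 0.017421 = 0.60625.
⟨E⟩ = 24.297 meV, ⟨E²⟩ = 1103.5 meV².
C_V/k_B = (⟨E²⟩ − ⟨E⟩²)/(kT)² = (1103.5 − 590.34)/1483.6 = 0.346.

0.346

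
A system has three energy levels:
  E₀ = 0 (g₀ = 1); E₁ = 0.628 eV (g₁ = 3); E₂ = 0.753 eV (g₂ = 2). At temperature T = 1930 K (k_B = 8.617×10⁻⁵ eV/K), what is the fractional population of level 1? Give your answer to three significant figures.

0.0630

k_BT = 8.617×10⁻⁵ × 1930 K = 0.16631 eV.
Eᵢ/kT = 0, 3.7761, 4.5277.
Z = Σ gᵢe^(−Eᵢ/kT) = 1·e^(−0) + 3·e^(−3.7761) + 2·e^(−4.5277) = 1.0000 + 0.068736 + 0.021611 = 1.0903.
P₁ = g₁ e^(−E₁/kT) / Z = 0.068736/1.0903 = 0.0630.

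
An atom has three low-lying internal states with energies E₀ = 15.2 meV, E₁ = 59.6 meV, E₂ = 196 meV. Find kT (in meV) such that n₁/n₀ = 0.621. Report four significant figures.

n₁/n₀ = exp[−(E₁−E₀)/kT] = 0.621.
⇒ (E₁−E₀)/kT = ln(1/0.621) = ln(1.61031) = 0.476427.
kT = 44.4 meV / 0.476427 = 93.19 meV.

93.19 meV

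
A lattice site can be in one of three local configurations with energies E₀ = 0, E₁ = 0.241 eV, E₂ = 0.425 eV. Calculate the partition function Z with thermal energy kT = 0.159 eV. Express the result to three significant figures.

Z = 1.29

Eᵢ/kT = 0, 1.5157, 2.6730.
Z = Σ e^(−Eᵢ/kT) = e^(−0) + e^(−1.5157) + e^(−2.6730) = 1.0000 + 0.21965 + 0.069045 = 1.2887.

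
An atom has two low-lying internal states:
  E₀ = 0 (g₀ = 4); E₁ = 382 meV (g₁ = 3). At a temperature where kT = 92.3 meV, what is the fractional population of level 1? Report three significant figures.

Eᵢ/kT = 0, 4.1387.
Z = Σ gᵢe^(−Eᵢ/kT) = 4·e^(−0) + 3·e^(−4.1387) = 4.0000 + 0.047831 = 4.0478.
P₁ = g₁ e^(−E₁/kT) / Z = 0.047831/4.0478 = 0.0118.

0.0118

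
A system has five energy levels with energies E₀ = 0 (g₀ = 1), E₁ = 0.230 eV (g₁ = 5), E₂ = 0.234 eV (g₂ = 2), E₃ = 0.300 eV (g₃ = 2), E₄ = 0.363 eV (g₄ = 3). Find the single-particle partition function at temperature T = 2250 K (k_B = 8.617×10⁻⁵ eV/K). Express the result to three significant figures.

k_BT = 8.617×10⁻⁵ × 2250 K = 0.19388 eV.
Eᵢ/kT = 0, 1.1863, 1.2069, 1.5473, 1.8723.
Z = Σ gᵢe^(−Eᵢ/kT) = 1·e^(−0) + 5·e^(−1.1863) + 2·e^(−1.2069) + 2·e^(−1.5473) + 3·e^(−1.8723) = 1.0000 + 1.5267 + 0.59825 + 0.42564 + 0.46131 = 4.0119.

Z = 4.01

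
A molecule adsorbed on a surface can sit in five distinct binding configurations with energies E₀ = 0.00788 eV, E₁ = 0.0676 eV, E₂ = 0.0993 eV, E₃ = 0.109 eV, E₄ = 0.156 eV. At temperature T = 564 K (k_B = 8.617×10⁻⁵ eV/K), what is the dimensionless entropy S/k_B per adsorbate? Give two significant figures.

k_BT = 8.617×10⁻⁵ × 564 K = 0.04860 eV.
Eᵢ/kT = 0.1621, 1.391, 2.043, 2.243, 3.210.
Z = Σ e^(−Eᵢ/kT) = e^(−0.1621) + e^(−1.391) + e^(−2.043) + e^(−2.243) + e^(−3.210) = 0.8504 + 0.2488 + 0.1296 + 0.1061 + 0.04036 = 1.375.
⟨E⟩ = Σ EᵢPᵢ = 0.03945 eV.
S/k_B = ln Z + ⟨E⟩/kT = ln(1.375) + 0.03945/0.04860 = 0.3185 + 0.8117 = 1.1.

1.1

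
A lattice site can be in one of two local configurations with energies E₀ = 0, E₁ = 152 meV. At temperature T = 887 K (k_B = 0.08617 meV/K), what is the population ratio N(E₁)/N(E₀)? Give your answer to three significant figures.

0.137

k_BT = 0.08617 × 887 K = 76.433 meV.
n₁/n₀ = exp[−(E₁−E₀)/kT] = exp(−(152 meV)/(76.433 meV)) = exp(-1.9887) = 0.137.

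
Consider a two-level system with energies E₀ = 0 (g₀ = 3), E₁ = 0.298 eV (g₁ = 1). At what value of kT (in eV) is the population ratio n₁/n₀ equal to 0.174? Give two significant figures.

0.46 eV

n₁/n₀ = (g₁/g₀) exp[−(E₁−E₀)/kT] = 0.174.
⇒ (E₁−E₀)/kT = ln((1/3)/0.174) = ln(1.916) = 0.6502.
kT = 0.298 eV / 0.6502 = 0.46 eV.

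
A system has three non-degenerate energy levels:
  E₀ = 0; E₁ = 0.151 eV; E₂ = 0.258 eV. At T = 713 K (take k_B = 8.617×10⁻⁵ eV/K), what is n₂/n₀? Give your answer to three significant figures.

k_BT = 8.617×10⁻⁵ × 713 K = 0.061439 eV.
n₂/n₀ = exp[−(E₂−E₀)/kT] = exp(−(0.258 eV)/(0.061439 eV)) = exp(-4.1993) = 0.0150.

0.0150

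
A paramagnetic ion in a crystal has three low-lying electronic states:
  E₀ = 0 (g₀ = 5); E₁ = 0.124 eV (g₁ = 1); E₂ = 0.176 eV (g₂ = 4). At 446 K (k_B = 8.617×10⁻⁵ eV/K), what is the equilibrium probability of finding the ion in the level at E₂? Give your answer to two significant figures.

0.0081

k_BT = 8.617×10⁻⁵ × 446 K = 0.03843 eV.
Eᵢ/kT = 0, 3.227, 4.580.
Z = Σ gᵢe^(−Eᵢ/kT) = 5·e^(−0) + 1·e^(−3.227) + 4·e^(−4.580) = 5.000 + 0.03968 + 0.04102 = 5.081.
P₂ = g₂ e^(−E₂/kT) / Z = 0.04102/5.081 = 0.0081.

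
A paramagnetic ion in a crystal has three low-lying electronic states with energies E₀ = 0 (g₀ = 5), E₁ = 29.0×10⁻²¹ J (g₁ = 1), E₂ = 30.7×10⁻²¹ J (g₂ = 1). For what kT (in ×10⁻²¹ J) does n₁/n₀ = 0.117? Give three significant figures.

n₁/n₀ = (g₁/g₀) exp[−(E₁−E₀)/kT] = 0.117.
⇒ (E₁−E₀)/kT = ln((1/5)/0.117) = ln(1.7094) = 0.53614.
kT = 29.0 ×10⁻²¹ J / 0.53614 = 54.1 ×10⁻²¹ J.

54.1 ×10⁻²¹ J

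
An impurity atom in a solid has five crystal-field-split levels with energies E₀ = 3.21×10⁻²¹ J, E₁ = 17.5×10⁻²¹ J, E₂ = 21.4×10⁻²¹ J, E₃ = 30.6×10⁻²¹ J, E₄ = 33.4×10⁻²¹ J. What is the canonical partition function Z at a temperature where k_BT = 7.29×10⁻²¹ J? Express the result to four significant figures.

Eᵢ/kT = 0.440329, 2.40055, 2.93553, 4.19753, 4.58162.
Z = Σ e^(−Eᵢ/kT) = e^(−0.440329) + e^(−2.40055) + e^(−2.93553) + e^(−4.19753) + e^(−4.58162) = 0.643825 + 0.0906681 + 0.0531026 + 0.0150327 + 0.0102383 = 0.812867.

Z = 0.8129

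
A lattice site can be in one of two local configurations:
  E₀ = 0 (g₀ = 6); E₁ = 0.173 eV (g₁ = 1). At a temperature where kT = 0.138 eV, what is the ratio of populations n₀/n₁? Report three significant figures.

21.0

n₀/n₁ = (g₀/g₁) exp[−(E₀−E₁)/kT] = (6/1) × exp(−(-0.173 eV)/(0.138 eV)) = (6/1) × exp(1.2536) = 21.0.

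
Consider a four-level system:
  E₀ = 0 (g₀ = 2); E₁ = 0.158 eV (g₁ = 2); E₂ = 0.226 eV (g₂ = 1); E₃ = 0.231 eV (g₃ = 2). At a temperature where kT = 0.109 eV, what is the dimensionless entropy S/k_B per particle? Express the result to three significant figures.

1.55

Eᵢ/kT = 0, 1.4495, 2.0734, 2.1193.
Z = Σ gᵢe^(−Eᵢ/kT) = 2·e^(−0) + 2·e^(−1.4495) + 1·e^(−2.0734) + 2·e^(−2.1193) = 2.0000 + 0.46938 + 0.12576 + 0.24023 = 2.8354.
⟨E⟩ = Σ EᵢPᵢ = 0.055751 eV.
S/k_B = ln Z + ⟨E⟩/kT = ln(2.8354) + 0.055751/0.109 = 1.0422 + 0.51148 = 1.55.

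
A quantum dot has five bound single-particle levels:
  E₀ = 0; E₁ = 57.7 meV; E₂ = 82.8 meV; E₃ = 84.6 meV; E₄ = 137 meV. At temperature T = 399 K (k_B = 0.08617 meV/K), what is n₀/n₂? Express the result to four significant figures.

11.11

k_BT = 0.08617 × 399 K = 34.3818 meV.
n₀/n₂ = exp[−(E₀−E₂)/kT] = exp(−(-82.8 meV)/(34.3818 meV)) = exp(2.40825) = 11.11.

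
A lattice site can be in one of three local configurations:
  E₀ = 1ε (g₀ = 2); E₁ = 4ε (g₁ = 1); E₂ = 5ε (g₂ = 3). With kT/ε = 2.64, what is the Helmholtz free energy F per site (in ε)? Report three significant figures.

-1.88 ε

Eᵢ/kT = 0.37879, 1.5152, 1.8939.
Z = Σ gᵢe^(−Eᵢ/kT) = 2·e^(−0.37879) + 1·e^(−1.5152) + 3·e^(−1.8939) = 1.3694 + 0.21976 + 0.45145 = 2.0406.
F = −kT ln Z = −2.64 × ln(2.0406) = −2.64 × 0.71324 = -1.88 ε.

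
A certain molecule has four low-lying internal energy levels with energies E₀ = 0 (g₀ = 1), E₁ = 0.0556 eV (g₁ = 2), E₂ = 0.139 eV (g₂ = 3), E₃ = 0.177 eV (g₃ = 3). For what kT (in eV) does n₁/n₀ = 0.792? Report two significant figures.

n₁/n₀ = (g₁/g₀) exp[−(E₁−E₀)/kT] = 0.792.
⇒ (E₁−E₀)/kT = ln((2/1)/0.792) = ln(2.525) = 0.9262.
kT = 0.0556 eV / 0.9262 = 0.060 eV.

0.060 eV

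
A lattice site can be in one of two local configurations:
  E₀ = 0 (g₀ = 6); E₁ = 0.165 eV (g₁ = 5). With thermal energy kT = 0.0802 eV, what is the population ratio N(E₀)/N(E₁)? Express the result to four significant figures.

n₀/n₁ = (g₀/g₁) exp[−(E₀−E₁)/kT] = (6/5) × exp(−(-0.165 eV)/(0.0802 eV)) = (6/5) × exp(2.05736) = 9.390.

9.390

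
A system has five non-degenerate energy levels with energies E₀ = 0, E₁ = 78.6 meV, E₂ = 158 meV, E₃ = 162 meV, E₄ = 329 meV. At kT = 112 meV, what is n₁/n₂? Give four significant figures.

n₁/n₂ = exp[−(E₁−E₂)/kT] = exp(−(-79.4 meV)/(112 meV)) = exp(0.708929) = 2.032.

2.032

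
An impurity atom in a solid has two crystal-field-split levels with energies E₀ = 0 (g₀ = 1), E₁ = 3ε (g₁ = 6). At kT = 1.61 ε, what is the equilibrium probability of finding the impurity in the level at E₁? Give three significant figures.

0.482

Eᵢ/kT = 0, 1.8634.
Z = Σ gᵢe^(−Eᵢ/kT) = 1·e^(−0) + 6·e^(−1.8634) = 1.0000 + 0.93087 = 1.9309.
P₁ = g₁ e^(−E₁/kT) / Z = 0.93087/1.9309 = 0.482.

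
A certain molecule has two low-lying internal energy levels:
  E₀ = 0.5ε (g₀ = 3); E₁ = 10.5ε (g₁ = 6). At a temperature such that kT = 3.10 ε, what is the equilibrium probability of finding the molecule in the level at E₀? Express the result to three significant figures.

0.926

Eᵢ/kT = 0.16129, 3.3871.
Z = Σ gᵢe^(−Eᵢ/kT) = 3·e^(−0.16129) + 6·e^(−3.3871) = 2.5531 + 0.20284 = 2.7559.
P₀ = g₀ e^(−E₀/kT) / Z = 2.5531/2.7559 = 0.926.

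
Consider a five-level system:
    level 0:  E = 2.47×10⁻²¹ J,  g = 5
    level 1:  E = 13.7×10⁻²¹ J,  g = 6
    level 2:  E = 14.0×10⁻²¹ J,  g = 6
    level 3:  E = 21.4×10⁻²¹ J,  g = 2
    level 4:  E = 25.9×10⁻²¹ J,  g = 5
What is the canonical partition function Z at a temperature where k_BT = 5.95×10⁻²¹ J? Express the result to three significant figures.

Z = 4.59

Eᵢ/kT = 0.41513, 2.3025, 2.3529, 3.5966, 4.3529.
Z = Σ gᵢe^(−Eᵢ/kT) = 5·e^(−0.41513) + 6·e^(−2.3025) + 6·e^(−2.3529) + 2·e^(−3.5966) + 5·e^(−4.3529) = 3.3013 + 0.60005 + 0.57056 + 0.054834 + 0.064347 = 4.5911.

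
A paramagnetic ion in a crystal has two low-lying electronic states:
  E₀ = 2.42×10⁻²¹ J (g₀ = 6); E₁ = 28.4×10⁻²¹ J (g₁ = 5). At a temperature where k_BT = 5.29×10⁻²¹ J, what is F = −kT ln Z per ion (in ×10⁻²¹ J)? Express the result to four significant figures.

-7.091 ×10⁻²¹ J

Eᵢ/kT = 0.457467, 5.36862.
Z = Σ gᵢe^(−Eᵢ/kT) = 6·e^(−0.457467) + 5·e^(−5.36862) = 3.79731 + 0.0233028 = 3.82061.
F = −kT ln Z = −5.29 × ln(3.82061) = −5.29 × 1.34041 = -7.091 ×10⁻²¹ J.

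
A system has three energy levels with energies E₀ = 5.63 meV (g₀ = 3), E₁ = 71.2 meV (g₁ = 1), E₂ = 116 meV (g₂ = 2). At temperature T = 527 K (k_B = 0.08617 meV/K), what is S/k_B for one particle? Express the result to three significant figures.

k_BT = 0.08617 × 527 K = 45.412 meV.
Eᵢ/kT = 0.12398, 1.5679, 2.5544.
Z = Σ gᵢe^(−Eᵢ/kT) = 3·e^(−0.12398) + 1·e^(−1.5679) + 2·e^(−2.5544) = 2.6502 + 0.20848 + 0.15548 = 3.0142.
⟨E⟩ = Σ EᵢPᵢ = 15.858 meV.
S/k_B = ln Z + ⟨E⟩/kT = ln(3.0142) + 15.858/45.412 = 1.1033 + 0.34920 = 1.45.

1.45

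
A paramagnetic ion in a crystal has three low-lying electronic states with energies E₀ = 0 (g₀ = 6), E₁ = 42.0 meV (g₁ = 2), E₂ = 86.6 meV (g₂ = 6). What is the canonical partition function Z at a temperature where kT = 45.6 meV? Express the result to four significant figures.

Eᵢ/kT = 0, 0.921053, 1.89912.
Z = Σ gᵢe^(−Eᵢ/kT) = 6·e^(−0) + 2·e^(−0.921053) + 6·e^(−1.89912) = 6.00000 + 0.796199 + 0.898202 = 7.69440.

Z = 7.694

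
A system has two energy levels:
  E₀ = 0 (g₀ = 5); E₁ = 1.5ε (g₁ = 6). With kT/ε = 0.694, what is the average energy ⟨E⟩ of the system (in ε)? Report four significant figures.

0.1821 ε

Eᵢ/kT = 0, 2.16138.
Z = Σ gᵢe^(−Eᵢ/kT) = 5·e^(−0) + 6·e^(−2.16138) = 5.00000 + 0.690996 = 5.69100.
⟨E⟩ = Σ Eᵢ gᵢe^(−Eᵢ/kT) / Z = (0·5.00000 + 1.5·0.690996) / 5.69100 = 0.1821 ε.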